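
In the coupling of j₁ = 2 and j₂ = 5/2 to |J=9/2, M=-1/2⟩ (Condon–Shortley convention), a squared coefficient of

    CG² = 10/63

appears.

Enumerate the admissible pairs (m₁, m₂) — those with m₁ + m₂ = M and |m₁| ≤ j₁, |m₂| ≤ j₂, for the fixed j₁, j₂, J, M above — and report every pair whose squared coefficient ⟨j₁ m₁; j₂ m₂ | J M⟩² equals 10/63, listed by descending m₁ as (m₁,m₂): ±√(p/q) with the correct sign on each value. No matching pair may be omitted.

Admissible pairs with m₁+m₂ = M = -1/2: (-2,3/2), (-1,1/2), (0,-1/2), (1,-3/2), (2,-5/2)
  (m₁,m₂)=(2,-5/2): CG² = 1/126, CG = +√(1/126)
  (m₁,m₂)=(1,-3/2): CG² = 10/63, CG = +√(10/63)   ← matches the target
  (m₁,m₂)=(0,-1/2): CG² = 10/21, CG = +√(10/21)
  (m₁,m₂)=(-1,1/2): CG² = 20/63, CG = +√(20/63)
  (m₁,m₂)=(-2,3/2): CG² = 5/126, CG = +√(5/126)
Pairs with CG² = 10/63: (1,-3/2): +√(10/63)

(1,-3/2): +√(10/63)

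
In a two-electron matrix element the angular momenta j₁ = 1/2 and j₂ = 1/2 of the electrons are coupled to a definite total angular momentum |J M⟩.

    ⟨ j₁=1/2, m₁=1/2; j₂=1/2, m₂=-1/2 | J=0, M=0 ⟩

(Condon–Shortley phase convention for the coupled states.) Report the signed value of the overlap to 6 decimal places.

√[1·1!0!0!/2! · 1!0!0!1!0!0!] = √(1/2)
  +(−1)^0/∏(0,1,0,0,0,0)! = 1  (running 1)
⟨..|..⟩ = √(1/2)·(1) = +0.707107

+√(1/2) ≈ +0.707107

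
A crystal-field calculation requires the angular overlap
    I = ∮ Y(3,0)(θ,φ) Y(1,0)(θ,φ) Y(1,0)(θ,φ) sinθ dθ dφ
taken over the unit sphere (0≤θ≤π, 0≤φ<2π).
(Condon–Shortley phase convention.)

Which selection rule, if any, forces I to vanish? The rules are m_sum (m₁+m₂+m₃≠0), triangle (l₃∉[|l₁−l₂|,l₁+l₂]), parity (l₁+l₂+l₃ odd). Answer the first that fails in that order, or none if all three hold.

Σmᵢ = 0  ✓
l₃∈[|l₁−l₂|,l₁+l₂]=[2,4] required, l₃=1 fails  ✗
Σlᵢ = 5 ⇒ odd

triangle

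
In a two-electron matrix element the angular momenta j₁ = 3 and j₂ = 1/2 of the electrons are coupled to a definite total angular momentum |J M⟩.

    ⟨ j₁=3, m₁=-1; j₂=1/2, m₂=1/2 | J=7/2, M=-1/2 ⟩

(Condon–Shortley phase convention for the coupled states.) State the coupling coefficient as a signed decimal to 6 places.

+√(3/7) = +0.654654

triangle: 0!*6!*1!/8! = 720/40320
(j±m)!: 2!*4!*1!*0!*3!*4! = 6912
prefactor² = (2J+1)*Δ*N² = 6912/7
  k=0: +1/(0!*0!*4!*1!*2!*0!) = 1/48
Σ = 1/48  ⇒  CG² = 6912/7*(1/48)² = 3/7
CG = +√(3/7) = +0.654654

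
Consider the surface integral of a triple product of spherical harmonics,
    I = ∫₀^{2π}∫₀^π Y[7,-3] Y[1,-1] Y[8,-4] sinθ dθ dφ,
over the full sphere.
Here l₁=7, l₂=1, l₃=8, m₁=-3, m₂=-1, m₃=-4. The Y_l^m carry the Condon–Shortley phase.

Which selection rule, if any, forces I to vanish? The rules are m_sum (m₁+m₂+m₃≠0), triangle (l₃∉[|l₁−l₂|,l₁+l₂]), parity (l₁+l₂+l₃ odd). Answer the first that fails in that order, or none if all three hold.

m_sum

m₁+m₂+m₃ = -3 − 1 − 4 = -8  ✗
triangle: |7−1|=6 ≤ l₃=8 ≤ 7+1=8
parity: l₁+l₂+l₃ = 16 is even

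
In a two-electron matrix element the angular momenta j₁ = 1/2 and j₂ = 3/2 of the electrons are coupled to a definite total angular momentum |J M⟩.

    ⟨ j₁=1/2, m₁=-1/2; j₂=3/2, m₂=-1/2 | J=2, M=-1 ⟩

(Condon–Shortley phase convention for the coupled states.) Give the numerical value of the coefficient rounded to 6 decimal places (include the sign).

+√(3/4) ≈ +0.866025

j₁+j₂−J=0  J+j₁−j₂=1  J−j₁+j₂=3  j₁+j₂+J+1=5
(j₁±m₁, j₂±m₂, J±M) = (0,1,1,2,1,3)
P² = 3
sum k=0..0:
  [0] +1/2 = 1/2
S = 1/2
C² = P²·S² = 3/4 ; C = +0.866025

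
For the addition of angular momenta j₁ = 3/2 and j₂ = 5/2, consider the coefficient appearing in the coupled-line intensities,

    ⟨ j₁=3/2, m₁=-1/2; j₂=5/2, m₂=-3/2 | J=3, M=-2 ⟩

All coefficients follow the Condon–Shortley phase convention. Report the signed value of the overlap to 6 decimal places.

√[7·1!2!4!/8! · 1!2!1!4!1!5!] = √(48)
  +(−1)^0/∏(0,1,2,1,0,3)! = 1/12  (running 1/12)
  +(−1)^1/∏(1,0,1,0,1,4)! = -1/24  (running 1/24)
⟨..|..⟩ = √(48)·(1/24) = +0.288675

+√(1/12) ≈ +0.288675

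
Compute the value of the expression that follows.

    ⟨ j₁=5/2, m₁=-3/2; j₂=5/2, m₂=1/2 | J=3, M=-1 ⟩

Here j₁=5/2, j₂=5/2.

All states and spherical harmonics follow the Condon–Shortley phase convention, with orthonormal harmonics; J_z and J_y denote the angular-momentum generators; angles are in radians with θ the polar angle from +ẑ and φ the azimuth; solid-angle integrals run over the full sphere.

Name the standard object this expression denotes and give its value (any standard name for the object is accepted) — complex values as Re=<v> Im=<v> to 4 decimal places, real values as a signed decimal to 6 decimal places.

Clebsch–Gordan coefficient, +√(1/30) ≈ +0.182574

This is a Clebsch–Gordan (vector-coupling) coefficient.
√[7·2!3!3!/9! · 1!4!3!2!2!4!] = √(96/5)
  +(−1)^1/∏(1,1,3,2,0,1)! = -1/12  (running -1/12)
  +(−1)^2/∏(2,0,2,1,1,2)! = 1/8  (running 1/24)
⟨..|..⟩ = √(96/5)·(1/24) = +0.182574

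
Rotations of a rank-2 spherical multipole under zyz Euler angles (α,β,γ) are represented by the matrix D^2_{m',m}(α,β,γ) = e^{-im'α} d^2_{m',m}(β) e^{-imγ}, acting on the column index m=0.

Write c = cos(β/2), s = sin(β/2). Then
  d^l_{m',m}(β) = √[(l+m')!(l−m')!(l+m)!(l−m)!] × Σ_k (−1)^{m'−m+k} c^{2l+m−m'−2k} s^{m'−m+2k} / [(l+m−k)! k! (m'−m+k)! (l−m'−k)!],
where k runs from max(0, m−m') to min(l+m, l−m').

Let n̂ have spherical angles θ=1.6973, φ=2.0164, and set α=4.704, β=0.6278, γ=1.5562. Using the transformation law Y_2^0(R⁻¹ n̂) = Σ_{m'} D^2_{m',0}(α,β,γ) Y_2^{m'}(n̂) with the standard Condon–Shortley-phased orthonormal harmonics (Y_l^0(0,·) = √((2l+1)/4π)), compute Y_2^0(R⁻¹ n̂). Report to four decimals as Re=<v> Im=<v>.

Need the full column D^2_{m',0} for m'=−2..2 at α=4.7040, β=0.6278, γ=1.5562.
cos(β/2)=0.951137, sin(β/2)=0.308770
d^2_{-2,0}: single k=2 term ⇒ +0.211268;  D = -0.211238+0.003544i
d^2_{-1,0}: k∈[1..2] ⇒ +0.650789 -0.068584 = +0.582204;  D = -0.004884-0.582184i
d^2_{0,0}: k∈[0..2] ⇒ +0.818411 -0.344998 +0.009090 = +0.482502;  D = +0.482502+0.000000i
d^2_{1,0}: k∈[0..1] ⇒ -0.650789 +0.068584 = -0.582204;  D = +0.004884-0.582184i
d^2_{2,0}: single k=0 term ⇒ +0.211268;  D = -0.211238-0.003544i
Y_2^{m'}(θ=1.6973,φ=2.0164) and Σ D·Y over m':
  (-0.2112+0.0035i)·(-0.2389+0.2957i)  (-0.0049-0.5822i)·(+0.0417+0.0872i)  (+0.4825+0.0000i)·(-0.3003+0.0000i)  (+0.0049-0.5822i)·(-0.0417+0.0872i)  (-0.2112-0.0035i)·(-0.2389-0.2957i)
Y_2^0(R⁻¹ n̂) = +0.055106+0.000000i

Re=0.0551 Im=0.0000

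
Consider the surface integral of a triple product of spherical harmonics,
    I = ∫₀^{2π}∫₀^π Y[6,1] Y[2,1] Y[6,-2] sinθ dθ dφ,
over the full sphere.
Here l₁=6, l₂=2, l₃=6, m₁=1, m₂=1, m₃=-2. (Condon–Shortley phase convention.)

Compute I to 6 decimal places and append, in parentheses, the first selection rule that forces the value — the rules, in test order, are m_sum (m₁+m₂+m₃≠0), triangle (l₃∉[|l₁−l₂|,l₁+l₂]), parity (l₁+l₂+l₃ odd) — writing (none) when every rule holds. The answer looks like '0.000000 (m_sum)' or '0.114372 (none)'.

Checks pass: Σm=0; 14 even; l₃=6∈[4,8].
(2·6+1)(2·2+1)(2·6+1) = 845
Δ: 2! 10! 2! / 15! → 1/90090
sum: t=0:+1/69120 t=1:−1/14400 t=2:+1/69120 = -7/172800
3j²(6 2 6; 0 0 0) = Δ·Π!·Σ² = 14/715  (sign -1)
sum: t=1:−1/34560 t=2:+1/60480 = -1/80640
3j²(6 2 6; 1 1 -2) = Δ·Π!·Σ² = 6/1001  (sign -1)
combine: 4πI² = 845·14/715·6/1001 = 12/121
take √, sign +1: I = 0.08883682
No selection rule forces the value: the integral is nonzero (none).

0.088837 (none)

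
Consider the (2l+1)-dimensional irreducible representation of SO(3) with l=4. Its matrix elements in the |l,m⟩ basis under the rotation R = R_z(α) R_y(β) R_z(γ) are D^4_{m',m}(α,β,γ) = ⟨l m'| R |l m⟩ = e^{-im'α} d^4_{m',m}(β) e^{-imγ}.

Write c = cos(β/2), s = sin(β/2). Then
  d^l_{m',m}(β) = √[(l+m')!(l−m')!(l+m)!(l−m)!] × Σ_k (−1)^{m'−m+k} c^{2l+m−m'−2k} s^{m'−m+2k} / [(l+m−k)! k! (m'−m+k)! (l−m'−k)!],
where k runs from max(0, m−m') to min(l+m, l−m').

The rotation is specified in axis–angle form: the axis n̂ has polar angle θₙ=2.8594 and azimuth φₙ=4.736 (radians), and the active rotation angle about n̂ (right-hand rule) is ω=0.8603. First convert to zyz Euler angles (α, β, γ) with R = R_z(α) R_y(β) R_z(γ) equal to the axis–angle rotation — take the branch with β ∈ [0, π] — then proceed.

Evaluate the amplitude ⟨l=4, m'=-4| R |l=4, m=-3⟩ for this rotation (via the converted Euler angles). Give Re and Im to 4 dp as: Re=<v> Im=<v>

Re=0.3027 Im=0.0805

Axis–angle → zyz. n̂ = (sinθₙcosφₙ, sinθₙsinφₙ, cosθₙ) = (+0.006574, -0.278385, -0.960447), ω = 0.8603.
R = I cosω + sinω [n̂]ₓ + (1−cosω) n̂n̂ᵀ gives
  R = [+0.652225, +0.727419, -0.213222; -0.728692, +0.679163, +0.088006; +0.208830, +0.097973, +0.973032]
β = atan2(√(R₁₃²+R₂₃²), R₃₃) = 0.232767; α = atan2(R₂₃, R₁₃) mod 2π = 2.750148; γ = atan2(R₃₂, −R₃₁) mod 2π = 2.702926
Split into d^4_{-4,-3}(β=0.2328) × two z-phases.
c=cos(0.232767/2)=0.993235, s=sin(0.232767/2)=0.116121; N=√[1·40320·1·5040]=14255.272709
k∈{1} keeps every argument non-negative
  k=1: (−1)^0·14255.2727/(5040)·0.9932^7·0.1161^1 = +0.313198
d^4_{-4,-3}(0.2328) = +0.313198
Phases: e^{-i·(-4)·2.7501}=+0.005016-0.999987i, e^{-i·(-3)·2.7029}=-0.252047+0.967715i ⇒ D=+0.302687+0.080460i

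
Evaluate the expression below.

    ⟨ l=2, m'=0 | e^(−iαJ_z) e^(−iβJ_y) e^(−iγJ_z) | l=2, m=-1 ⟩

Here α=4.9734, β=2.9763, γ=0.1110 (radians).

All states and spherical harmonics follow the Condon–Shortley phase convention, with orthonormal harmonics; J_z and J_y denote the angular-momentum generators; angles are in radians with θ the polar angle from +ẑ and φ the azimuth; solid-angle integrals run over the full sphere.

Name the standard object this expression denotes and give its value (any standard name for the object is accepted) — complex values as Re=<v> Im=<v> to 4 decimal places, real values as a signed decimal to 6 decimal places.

Wigner D-matrix element, Re=0.1976 Im=0.0220

This is a Wigner D-matrix element — the rotation-matrix element ⟨l m'| R(α,β,γ) |l m⟩ in the angular-momentum basis.
First d^2_{0,-1}(β=2.9763), then the phase factors e^{-i(0)α} and e^{-i(-1)γ}:
c=cos(2.976300/2)=0.082552, s=sin(2.976300/2)=0.996587; N=√[2·2·1·6]=4.898979
The bounds max(0,m−m')=0 and min(l+m,l−m')=1 give 2 terms
  k=0: (−1)^1·4.8990/(2)·0.0826^3·0.9966^1 = -0.001373
  k=1: (−1)^2·4.8990/(2)·0.0826^1·0.9966^3 = +0.200147
d^2_{0,-1}(2.9763) = -0.001373 +0.200147 = +0.198774
Phases: e^{-i·(0)·4.9734}=+1.000000+0.000000i, e^{-i·(-1)·0.1110}=+0.993846+0.110772i ⇒ D=+0.197551+0.022019i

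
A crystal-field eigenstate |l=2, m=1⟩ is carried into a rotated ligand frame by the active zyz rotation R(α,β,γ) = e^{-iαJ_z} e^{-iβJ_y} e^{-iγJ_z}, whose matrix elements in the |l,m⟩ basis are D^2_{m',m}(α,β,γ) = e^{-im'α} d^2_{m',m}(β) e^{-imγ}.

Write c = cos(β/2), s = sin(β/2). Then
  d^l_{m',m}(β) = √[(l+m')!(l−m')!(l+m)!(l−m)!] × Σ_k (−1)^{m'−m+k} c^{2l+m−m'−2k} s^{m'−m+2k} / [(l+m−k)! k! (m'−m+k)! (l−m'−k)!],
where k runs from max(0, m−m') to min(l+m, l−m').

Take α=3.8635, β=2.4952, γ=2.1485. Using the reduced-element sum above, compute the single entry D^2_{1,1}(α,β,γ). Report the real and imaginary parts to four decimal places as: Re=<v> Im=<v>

Re=-0.2523 Im=-0.0702

D^2_{1,1}(3.8635,2.4952,2.1485) = e^{-i·1·3.8635}·d^2_{1,1}(2.4952)·e^{-i·1·2.1485}. Compute d first:
With c≡cos(β/2)=0.317599 and s≡sin(β/2)=0.948225, N=[6·1·6·1]^{1/2}=6.000000
Admissible k: 0..1 (factorial args all ≥0)
  k=0: (−1)^0·6.0000/(6)·0.3176^4·0.9482^0 = +0.010175
  k=1: (−1)^1·6.0000/(2)·0.3176^2·0.9482^2 = -0.272084
d^2_{1,1}(2.4952) = +0.010175 -0.272084 = -0.261909
Phases: e^{-i·(1)·3.8635}=-0.750547+0.660817i, e^{-i·(1)·2.1485}=-0.546102-0.837719i ⇒ D=-0.252337-0.070159i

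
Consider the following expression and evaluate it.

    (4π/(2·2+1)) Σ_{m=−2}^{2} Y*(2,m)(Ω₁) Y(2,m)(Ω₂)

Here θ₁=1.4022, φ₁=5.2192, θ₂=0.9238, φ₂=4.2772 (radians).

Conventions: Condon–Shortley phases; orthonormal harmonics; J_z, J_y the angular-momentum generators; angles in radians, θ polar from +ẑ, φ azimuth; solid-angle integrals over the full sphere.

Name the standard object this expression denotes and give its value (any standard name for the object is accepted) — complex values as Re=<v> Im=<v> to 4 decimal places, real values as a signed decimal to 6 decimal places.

This sum is the spherical-harmonic addition theorem: it equals the Legendre polynomial P_l(cos γ) of the angle γ between the two directions.
Addition theorem: P_2(cos γ) = (4π/5) Σ_m Y*_{lm}(Ω₁) Y_{lm}(Ω₂), m = −2…2:
  term(m=-2) = -0.02844 + 0.08783j   from Y*(Ω₁)=-0.19851 - 0.31862j, Y(Ω₂)=-0.15850 - 0.18802j
  term(m=-1) = 0.02793 + 0.03840j   from Y*(Ω₁)=0.06203 - 0.11173j, Y(Ω₂)=-0.15665 + 0.33694j
  term(m=+0) = -0.00820 + 0.00000j   from Y*(Ω₁)=-0.28875 + 0.00000j, Y(Ω₂)=0.02841 + 0.00000j
  term(m=+1) = 0.02793 - 0.03840j   from Y*(Ω₁)=-0.06203 - 0.11173j, Y(Ω₂)=0.15665 + 0.33694j
  term(m=+2) = -0.02844 - 0.08783j   from Y*(Ω₁)=-0.19851 + 0.31862j, Y(Ω₂)=-0.15850 + 0.18802j
Total Σ_m = -0.00923 + 0.00000j. Multiply by 2.513274: -0.02320 + 0.00000j. P_2(cos γ) = -0.023203

Legendre polynomial (addition theorem), -0.023203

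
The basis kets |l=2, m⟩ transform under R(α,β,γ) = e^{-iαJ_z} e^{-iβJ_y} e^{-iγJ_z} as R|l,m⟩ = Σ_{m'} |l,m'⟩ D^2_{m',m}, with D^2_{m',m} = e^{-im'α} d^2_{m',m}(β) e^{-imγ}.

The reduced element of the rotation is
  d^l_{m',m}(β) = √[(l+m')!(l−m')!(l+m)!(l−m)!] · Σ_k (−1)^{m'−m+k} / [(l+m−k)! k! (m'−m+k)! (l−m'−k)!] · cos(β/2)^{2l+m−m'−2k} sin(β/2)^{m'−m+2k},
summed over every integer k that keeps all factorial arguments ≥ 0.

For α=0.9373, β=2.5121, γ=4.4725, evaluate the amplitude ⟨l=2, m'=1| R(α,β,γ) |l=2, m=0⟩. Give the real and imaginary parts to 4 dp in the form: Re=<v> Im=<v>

Split into d^2_{1,0}(β=2.5121) × two z-phases.
c=cos(2.512100/2)=0.309575, s=sin(2.512100/2)=0.950875; N=√[6·1·2·2]=4.898979
k∈{0,1} keeps every argument non-negative
  k=0: (−1)^1·4.8990/(2)·0.3096^3·0.9509^1 = -0.069103
  k=1: (−1)^2·4.8990/(2)·0.3096^1·0.9509^3 = +0.651947
d^2_{1,0}(2.5121) = -0.069103 +0.651947 = +0.582844
D = (+0.591966-0.805963i)·(+0.582844)·(+1.000000+0.000000i) = +0.345024-0.469750i

Re=0.3450 Im=-0.4698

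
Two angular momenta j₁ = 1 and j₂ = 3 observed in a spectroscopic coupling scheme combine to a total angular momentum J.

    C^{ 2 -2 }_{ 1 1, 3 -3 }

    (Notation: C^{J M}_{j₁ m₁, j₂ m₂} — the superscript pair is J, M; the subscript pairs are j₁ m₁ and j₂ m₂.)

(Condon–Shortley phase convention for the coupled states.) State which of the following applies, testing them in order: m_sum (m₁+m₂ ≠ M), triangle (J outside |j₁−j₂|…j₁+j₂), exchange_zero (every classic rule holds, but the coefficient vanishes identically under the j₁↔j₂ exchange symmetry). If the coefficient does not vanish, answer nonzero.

m-sum: m₁+m₂ = 1+(-3) = -2, M = -2  ✓
triangle: |j₁−j₂| = 2 ≤ J = 2 ≤ j₁+j₂ = 4  ✓
exchange: j₁≠j₂ or m₁≠m₂ — the exchange symmetry imposes no constraint here
value check: CG = +√(5/7) = +0.845154 ≠ 0

nonzero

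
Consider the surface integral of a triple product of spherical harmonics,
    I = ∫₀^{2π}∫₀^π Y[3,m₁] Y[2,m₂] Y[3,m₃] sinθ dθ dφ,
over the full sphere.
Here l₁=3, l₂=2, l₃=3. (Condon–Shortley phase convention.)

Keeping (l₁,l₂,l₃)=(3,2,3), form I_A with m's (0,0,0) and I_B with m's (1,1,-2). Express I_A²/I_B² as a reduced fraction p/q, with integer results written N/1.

Same 3,2,3: normalisation and zero-m 3j drop out of the ratio.
A: Δ: 2! 4! 2! / 9! → 1/3780; sum: t=0:+1/24 t=1:−1/4 t=2:+1/24 = -1/6; 3j²(3 2 3; 0 0 0) = Δ·Π!·Σ² = 4/105  (sign +1)
B: Δ: 2! 4! 2! / 9! → 1/3780; sum: t=1:−1/12 t=2:+1/48 = -1/16; 3j²(3 2 3; 1 1 -2) = Δ·Π!·Σ² = 1/28  (sign +1)
I_A²/I_B² = (4/105)/(1/28) = 16/15

16/15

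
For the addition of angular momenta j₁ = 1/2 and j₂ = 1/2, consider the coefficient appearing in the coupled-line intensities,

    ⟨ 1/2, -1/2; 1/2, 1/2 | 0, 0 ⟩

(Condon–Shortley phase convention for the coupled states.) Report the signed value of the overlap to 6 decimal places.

-0.707107  (= −√(1/2))

j₁+j₂−J=1  J+j₁−j₂=0  J−j₁+j₂=0  j₁+j₂+J+1=2
(j₁±m₁, j₂±m₂, J±M) = (0,1,1,0,0,0)
P² = 1/2
sum k=1..1:
  [1] −1/1 = -1
S = -1
C² = P²·S² = 1/2 ; C = -0.707107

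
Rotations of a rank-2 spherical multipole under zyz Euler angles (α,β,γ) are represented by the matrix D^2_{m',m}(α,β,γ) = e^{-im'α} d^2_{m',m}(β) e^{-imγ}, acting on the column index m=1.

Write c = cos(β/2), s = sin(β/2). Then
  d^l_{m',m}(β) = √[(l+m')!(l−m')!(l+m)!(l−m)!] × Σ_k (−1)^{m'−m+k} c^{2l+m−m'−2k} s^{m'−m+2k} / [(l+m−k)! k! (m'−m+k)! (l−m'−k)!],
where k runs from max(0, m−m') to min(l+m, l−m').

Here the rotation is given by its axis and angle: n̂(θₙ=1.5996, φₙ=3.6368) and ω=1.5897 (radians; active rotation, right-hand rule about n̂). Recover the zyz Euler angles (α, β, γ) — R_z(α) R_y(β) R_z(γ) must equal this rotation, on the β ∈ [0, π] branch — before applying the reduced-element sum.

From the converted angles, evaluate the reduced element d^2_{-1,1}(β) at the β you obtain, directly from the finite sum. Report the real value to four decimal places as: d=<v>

Axis–angle → zyz. n̂ = (sinθₙcosφₙ, sinθₙsinφₙ, cosθₙ) = (-0.879505, -0.475017, -0.028800), ω = 1.5897.
R = I cosω + sinω [n̂]ₓ + (1−cosω) n̂n̂ᵀ gives
  R = [+0.769249, +0.454472, -0.449124; +0.396882, +0.211004, +0.893287; +0.500740, -0.865409, -0.018057]
β = atan2(√(R₁₃²+R₂₃²), R₃₃) = 1.588855; α = atan2(R₂₃, R₁₃) mod 2π = 2.036663; γ = atan2(R₃₂, −R₃₁) mod 2π = 4.187841
d^2_{-1,1}(β=1.5889) via the finite sum:
c=cos(1.588855/2)=0.700693, s=sin(1.588855/2)=0.713462; N=√[1·6·6·1]=6.000000
k∈{2,3} keeps every argument non-negative
  k=2: (−1)^0·6.0000/(2)·0.7007^2·0.7135^2 = +0.749755
  k=3: (−1)^1·6.0000/(6)·0.7007^0·0.7135^4 = -0.259110
d^2_{-1,1}(1.5889) = +0.749755 -0.259110 = +0.490645

d=0.4906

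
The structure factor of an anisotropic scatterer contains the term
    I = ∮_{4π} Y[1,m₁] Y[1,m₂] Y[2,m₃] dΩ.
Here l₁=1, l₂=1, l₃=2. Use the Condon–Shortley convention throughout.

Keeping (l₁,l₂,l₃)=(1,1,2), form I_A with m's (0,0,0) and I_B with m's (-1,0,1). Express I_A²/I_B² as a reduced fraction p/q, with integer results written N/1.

4/3

Shared (l₁,l₂,l₃)=(1,1,2): N and (l;000)² cancel in I_A²/I_B².
A: Δ = 0!·2!·2!/5! = 1/30; Racah Σ t=0..0: t=0:+1/1 = 1/1; ⇒ 3j(1 1 2; 0 0 0)² = 2/15, sgn +1
B: Δ = 0!·2!·2!/5! = 1/30; Racah Σ t=0..0: t=0:+1/2 = 1/2; ⇒ 3j(1 1 2; -1 0 1)² = 1/10, sgn -1
I_A²/I_B² = (2/15)/(1/10) = 4/3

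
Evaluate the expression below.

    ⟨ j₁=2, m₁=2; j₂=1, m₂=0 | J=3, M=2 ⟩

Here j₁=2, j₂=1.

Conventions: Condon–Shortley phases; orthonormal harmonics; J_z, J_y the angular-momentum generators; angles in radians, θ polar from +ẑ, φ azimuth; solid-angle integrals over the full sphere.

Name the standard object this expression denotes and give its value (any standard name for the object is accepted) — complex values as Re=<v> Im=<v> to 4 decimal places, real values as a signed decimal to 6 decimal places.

This is a Clebsch–Gordan (vector-coupling) coefficient.
√[7·0!4!2!/7! · 4!0!1!1!5!1!] = √(192)
  +(−1)^0/∏(0,0,0,1,4,1)! = 1/24  (running 1/24)
⟨..|..⟩ = √(192)·(1/24) = +0.577350

Clebsch–Gordan coefficient, +√(1/3) ≈ +0.577350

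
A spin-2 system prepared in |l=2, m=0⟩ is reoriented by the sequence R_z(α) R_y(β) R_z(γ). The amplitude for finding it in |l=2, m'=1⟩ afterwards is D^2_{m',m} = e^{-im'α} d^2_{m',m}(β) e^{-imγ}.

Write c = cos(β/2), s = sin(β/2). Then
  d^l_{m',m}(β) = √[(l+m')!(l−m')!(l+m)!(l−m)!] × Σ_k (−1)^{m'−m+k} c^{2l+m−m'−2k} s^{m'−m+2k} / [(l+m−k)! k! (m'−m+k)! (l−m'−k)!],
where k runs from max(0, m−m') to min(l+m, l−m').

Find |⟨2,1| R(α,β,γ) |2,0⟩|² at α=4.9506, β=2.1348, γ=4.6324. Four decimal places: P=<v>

P=0.3062

D^2_{1,0}(4.9506,2.1348,4.6324) = e^{-i·1·4.9506}·d^2_{1,0}(2.1348)·e^{-i·0·4.6324}. Compute d first:
c=cos(2.134800/2)=0.482403, s=sin(2.134800/2)=0.875949; N=√[6·1·2·2]=4.898979
k∈{0,1} keeps every argument non-negative
  k=0: (−1)^1·4.8990/(2)·0.4824^3·0.8759^1 = -0.240872
  k=1: (−1)^2·4.8990/(2)·0.4824^1·0.8759^3 = +0.794187
d^2_{1,0}(2.1348) = -0.240872 +0.794187 = +0.553315
|D^2_{1,0}|² = |d^2_{1,0}(β)|² = (+0.553315)² = 0.306158 (the z-rotation phases have unit modulus)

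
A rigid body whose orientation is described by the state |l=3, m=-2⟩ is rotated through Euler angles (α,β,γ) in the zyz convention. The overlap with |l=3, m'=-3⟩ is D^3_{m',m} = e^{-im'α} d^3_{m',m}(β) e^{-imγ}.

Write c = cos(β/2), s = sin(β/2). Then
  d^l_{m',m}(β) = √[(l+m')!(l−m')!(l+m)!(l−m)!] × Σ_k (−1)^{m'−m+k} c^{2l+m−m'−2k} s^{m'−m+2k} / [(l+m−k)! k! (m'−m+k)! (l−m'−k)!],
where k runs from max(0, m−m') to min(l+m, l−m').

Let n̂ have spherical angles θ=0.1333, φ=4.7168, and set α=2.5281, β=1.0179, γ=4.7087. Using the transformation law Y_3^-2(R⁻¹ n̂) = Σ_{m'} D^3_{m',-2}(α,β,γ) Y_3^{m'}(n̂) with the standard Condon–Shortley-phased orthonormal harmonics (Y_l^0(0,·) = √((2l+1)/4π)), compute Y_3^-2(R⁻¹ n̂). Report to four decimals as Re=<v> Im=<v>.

Need the full column D^3_{m',-2} for m'=−3..3 at α=2.5281, β=1.0179, γ=4.7087.
cos(β/2)=0.873257, sin(β/2)=0.487261
d^3_{-3,-2}: single k=1 term ⇒ +0.606103;  D = -0.165786-0.582988i
d^3_{-2,-2}: k∈[0..1] ⇒ +0.443457 -0.690335 = -0.246879;  D = +0.081500-0.233038i
d^3_{-1,-2}: k∈[0..1] ⇒ -0.782475 +0.487236 = -0.295239;  D = -0.240139+0.171754i
d^3_{0,-2}: k∈[0..1] ⇒ +0.756225 -0.235445 = +0.520779;  D = -0.520765+0.003842i
d^3_{1,-2}: k∈[0..1] ⇒ -0.487236 +0.075849 = -0.411387;  D = -0.338106-0.234359i
d^3_{2,-2}: k∈[0..1] ⇒ +0.214931 -0.013383 = +0.201548;  D = -0.069335-0.189246i
d^3_{3,-2}: single k=0 term ⇒ -0.058752;  D = +0.015235-0.056743i
Y_3^{m'}(θ=0.1333,φ=4.7168) and Σ D·Y over m':
  (-0.1658-0.5830i)·(-0.0000-0.0010i)  (+0.0815-0.2330i)·(-0.0179+0.0002i)  (-0.2401+0.1718i)·(+0.0007+0.1680i)  (-0.5208+0.0038i)·(+0.7071+0.0000i)  (-0.3381-0.2344i)·(-0.0007+0.1680i)  (-0.0693-0.1892i)·(-0.0179-0.0002i)  (+0.0152-0.0567i)·(+0.0000-0.0010i)
Y_3^-2(R⁻¹ n̂) = -0.358459-0.086403i

Re=-0.3585 Im=-0.0864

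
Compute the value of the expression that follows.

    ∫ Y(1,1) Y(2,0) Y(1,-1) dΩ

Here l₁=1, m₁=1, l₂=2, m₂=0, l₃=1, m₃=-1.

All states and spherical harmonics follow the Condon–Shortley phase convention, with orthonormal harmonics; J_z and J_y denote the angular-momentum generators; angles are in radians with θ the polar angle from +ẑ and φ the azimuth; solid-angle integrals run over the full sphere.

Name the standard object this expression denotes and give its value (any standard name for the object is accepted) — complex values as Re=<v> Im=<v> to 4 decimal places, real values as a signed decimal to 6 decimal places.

Gaunt coefficient, +0.126157

This is a Gaunt coefficient — the integral of a triple product of spherical harmonics over the sphere.
Rules hold: Σm=0, L=4 even, 1≤1≤3.
N = 3·5·3 = 45
Δ = 2!·0!·2!/5! = 1/30
Racah Σ t=1..1: t=1:−1/1 = -1/1
⇒ 3j(1 2 1; 0 0 0)² = 2/15, sgn +1
Racah Σ t=0..0: t=0:+1/4 = 1/4
⇒ 3j(1 2 1; 1 0 -1)² = 1/30, sgn +1
4πI² = N·(3j₀)²·(3jₘ)² = 1/5
I = +1·√(0.2/4π) = 0.12615663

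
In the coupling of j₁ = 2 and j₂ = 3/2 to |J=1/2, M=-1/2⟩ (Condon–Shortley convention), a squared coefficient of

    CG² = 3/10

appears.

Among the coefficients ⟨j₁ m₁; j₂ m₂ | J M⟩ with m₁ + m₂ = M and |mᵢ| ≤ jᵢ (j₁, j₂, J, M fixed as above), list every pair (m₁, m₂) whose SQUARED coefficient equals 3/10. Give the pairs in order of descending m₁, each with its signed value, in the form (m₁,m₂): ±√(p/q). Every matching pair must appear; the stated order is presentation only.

(-1,1/2): +√(3/10)

Admissible pairs with m₁+m₂ = M = -1/2: (-2,3/2), (-1,1/2), (0,-1/2), (1,-3/2)
  (m₁,m₂)=(1,-3/2): CG² = 1/10, CG = +√(1/10)
  (m₁,m₂)=(0,-1/2): CG² = 1/5, CG = −√(1/5)
  (m₁,m₂)=(-1,1/2): CG² = 3/10, CG = +√(3/10)   ← matches the target
  (m₁,m₂)=(-2,3/2): CG² = 2/5, CG = −√(2/5)
Pairs with CG² = 3/10: (-1,1/2): +√(3/10)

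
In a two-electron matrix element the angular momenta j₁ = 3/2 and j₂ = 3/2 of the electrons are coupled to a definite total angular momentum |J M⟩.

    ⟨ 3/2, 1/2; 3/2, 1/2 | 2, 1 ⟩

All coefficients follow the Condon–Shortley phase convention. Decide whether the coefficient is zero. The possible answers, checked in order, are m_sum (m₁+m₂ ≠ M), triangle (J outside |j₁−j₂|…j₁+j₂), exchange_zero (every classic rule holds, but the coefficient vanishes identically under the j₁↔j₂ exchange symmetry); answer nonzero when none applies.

m-sum: m₁+m₂ = 1/2+1/2 = 1, M = 1  ✓
triangle: |j₁−j₂| = 0 ≤ J = 2 ≤ j₁+j₂ = 3  ✓
exchange: j₁=j₂ and m₁=m₂, and (−1)^(j₁+j₂−J) = (−1)^1 = −1 forces ⟨j₁m₁;j₂m₂|JM⟩ = −⟨j₂m₂;j₁m₁|JM⟩ = −⟨j₁m₁;j₂m₂|JM⟩ ⇒ the coefficient vanishes identically
Racah sum check: Σ_k collapses to 0 ⇒ CG = 0

exchange_zero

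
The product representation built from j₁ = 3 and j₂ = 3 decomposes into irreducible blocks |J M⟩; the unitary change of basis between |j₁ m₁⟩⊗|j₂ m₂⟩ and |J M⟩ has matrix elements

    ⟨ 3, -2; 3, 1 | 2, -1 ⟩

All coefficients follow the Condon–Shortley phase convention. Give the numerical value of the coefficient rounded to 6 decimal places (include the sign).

-0.422577  (= −√(5/28))

√[5·4!2!2!/9! · 1!5!4!2!1!3!] = √(320/7)
  +(−1)^3/∏(3,1,2,1,0,1)! = -1/12  (running -1/12)
  +(−1)^4/∏(4,0,1,0,1,2)! = 1/48  (running -1/16)
⟨..|..⟩ = √(320/7)·(-1/16) = -0.422577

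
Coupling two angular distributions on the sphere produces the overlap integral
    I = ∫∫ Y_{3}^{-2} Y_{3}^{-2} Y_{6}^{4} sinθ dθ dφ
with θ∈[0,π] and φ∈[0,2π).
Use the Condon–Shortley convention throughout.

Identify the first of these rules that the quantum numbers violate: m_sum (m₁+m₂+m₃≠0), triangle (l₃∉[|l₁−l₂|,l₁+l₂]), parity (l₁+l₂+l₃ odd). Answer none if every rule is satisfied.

Σmᵢ = 0  ✓
l₃∈[|l₁−l₂|,l₁+l₂]=[0,6], have l₃=6  ✓
Σlᵢ = 12 ⇒ even  ✓

none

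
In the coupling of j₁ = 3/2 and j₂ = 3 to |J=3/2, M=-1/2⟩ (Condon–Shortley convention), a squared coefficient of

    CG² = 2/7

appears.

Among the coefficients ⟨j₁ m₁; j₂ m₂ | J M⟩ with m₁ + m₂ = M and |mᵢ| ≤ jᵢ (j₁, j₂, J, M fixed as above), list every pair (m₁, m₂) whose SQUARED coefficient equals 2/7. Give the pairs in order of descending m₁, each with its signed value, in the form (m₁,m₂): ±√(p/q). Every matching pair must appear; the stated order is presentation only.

Admissible pairs with m₁+m₂ = M = -1/2: (-3/2,1), (-1/2,0), (1/2,-1), (3/2,-2)
  (m₁,m₂)=(3/2,-2): CG² = 2/7, CG = +√(2/7)   ← matches the target
  (m₁,m₂)=(1/2,-1): CG² = 12/35, CG = −√(12/35)
  (m₁,m₂)=(-1/2,0): CG² = 9/35, CG = +√(9/35)
  (m₁,m₂)=(-3/2,1): CG² = 4/35, CG = −√(4/35)
Pairs with CG² = 2/7: (3/2,-2): +√(2/7)

(3/2,-2): +√(2/7)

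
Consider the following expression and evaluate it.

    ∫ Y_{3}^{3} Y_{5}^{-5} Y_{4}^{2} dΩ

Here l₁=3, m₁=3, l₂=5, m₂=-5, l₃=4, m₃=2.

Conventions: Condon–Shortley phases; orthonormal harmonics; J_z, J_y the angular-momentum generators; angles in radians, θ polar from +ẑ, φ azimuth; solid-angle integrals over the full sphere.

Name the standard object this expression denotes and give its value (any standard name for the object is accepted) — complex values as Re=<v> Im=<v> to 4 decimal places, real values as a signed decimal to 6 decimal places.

This is a Gaunt coefficient — the integral of a triple product of spherical harmonics over the sphere.
Checks pass: Σm=0; 12 even; l₃=4∈[2,8].
(2·3+1)(2·5+1)(2·4+1) = 693
Δ: 4! 2! 6! / 13! → 1/180180
sum: t=1:−1/576 t=2:+1/144 t=3:−1/576 = 1/288
3j²(3 5 4; 0 0 0) = Δ·Π!·Σ² = 20/1001  (sign +1)
sum: t=0:+1/34560 = 1/34560
3j²(3 5 4; 3 -5 2) = Δ·Π!·Σ² = 5/286  (sign +1)
combine: 4πI² = 693·20/1001·5/286 = 450/1859
take √, sign +1: I = 0.13879110

Gaunt coefficient, +0.138791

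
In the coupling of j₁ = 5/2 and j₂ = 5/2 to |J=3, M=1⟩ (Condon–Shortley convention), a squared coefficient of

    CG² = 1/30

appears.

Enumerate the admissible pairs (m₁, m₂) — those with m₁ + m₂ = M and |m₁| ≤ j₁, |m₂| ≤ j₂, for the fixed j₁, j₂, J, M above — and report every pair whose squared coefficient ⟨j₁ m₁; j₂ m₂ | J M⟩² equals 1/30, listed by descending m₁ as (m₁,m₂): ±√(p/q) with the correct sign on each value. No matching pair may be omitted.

Admissible pairs with m₁+m₂ = M = 1: (-3/2,5/2), (-1/2,3/2), (1/2,1/2), (3/2,-1/2), (5/2,-3/2)
  (m₁,m₂)=(5/2,-3/2): CG² = 1/3, CG = +√(1/3)
  (m₁,m₂)=(3/2,-1/2): CG² = 1/30, CG = +√(1/30)   ← matches the target
  (m₁,m₂)=(1/2,1/2): CG² = 4/15, CG = −√(4/15)
  (m₁,m₂)=(-1/2,3/2): CG² = 1/30, CG = +√(1/30)   ← matches the target
  (m₁,m₂)=(-3/2,5/2): CG² = 1/3, CG = +√(1/3)
Pairs with CG² = 1/30: (3/2,-1/2): +√(1/30); (-1/2,3/2): +√(1/30)

(3/2,-1/2): +√(1/30); (-1/2,3/2): +√(1/30)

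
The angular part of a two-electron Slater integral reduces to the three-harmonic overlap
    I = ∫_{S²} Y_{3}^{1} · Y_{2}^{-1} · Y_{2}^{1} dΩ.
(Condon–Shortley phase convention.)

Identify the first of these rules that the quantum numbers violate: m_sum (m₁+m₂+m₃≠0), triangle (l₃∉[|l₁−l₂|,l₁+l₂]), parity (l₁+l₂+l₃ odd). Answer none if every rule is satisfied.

m₁+m₂+m₃ = 1 − 1 + 1 = 1  ✗
triangle: |3−2|=1 ≤ l₃=2 ≤ 3+2=5
parity: l₁+l₂+l₃ = 7 is odd

m_sum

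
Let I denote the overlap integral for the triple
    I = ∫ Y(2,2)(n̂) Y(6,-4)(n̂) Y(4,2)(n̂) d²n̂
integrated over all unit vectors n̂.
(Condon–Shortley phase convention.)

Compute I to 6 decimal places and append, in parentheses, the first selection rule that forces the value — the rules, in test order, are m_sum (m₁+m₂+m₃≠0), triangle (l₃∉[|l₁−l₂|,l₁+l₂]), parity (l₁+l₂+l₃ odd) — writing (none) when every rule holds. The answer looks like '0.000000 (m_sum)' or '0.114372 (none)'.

Rules hold: Σm=0, L=12 even, 4≤4≤8.
N = 5·13·9 = 585
Δ = 4!·0!·8!/13! = 1/6435
Racah Σ t=2..2: t=2:+1/2304 = 1/2304
⇒ 3j(2 6 4; 0 0 0)² = 5/143, sgn +1
Racah Σ t=0..0: t=0:+1/34560 = 1/34560
⇒ 3j(2 6 4; 2 -4 2)² = 14/429, sgn +1
4πI² = N·(3j₀)²·(3jₘ)² = 1050/1573
I = +1·√(0.667514/4π) = 0.23047581
No selection rule forces the value: the integral is nonzero (none).

0.230476 (none)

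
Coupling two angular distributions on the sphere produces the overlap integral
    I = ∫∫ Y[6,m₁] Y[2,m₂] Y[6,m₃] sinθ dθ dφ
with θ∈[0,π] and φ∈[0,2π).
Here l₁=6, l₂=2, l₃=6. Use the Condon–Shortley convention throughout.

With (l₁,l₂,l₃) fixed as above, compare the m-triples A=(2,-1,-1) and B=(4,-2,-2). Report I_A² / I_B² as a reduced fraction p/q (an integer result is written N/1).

l's match ⇒ only the (l;m) 3-j factors differ between A and B.
A: triangle coeff Δ(6,2,6) = 1/90090; Σ_t [0,1]: t=0:+1/34560 t=1:−1/60480 = 1/80640; (3j)²=6/1001 [(6 2 6; 2 -1 -1)], sign=-1
B: triangle coeff Δ(6,2,6) = 1/90090; Σ_t [0,0]: t=0:+1/322560 = 1/322560; (3j)²=18/1001 [(6 2 6; 4 -2 -2)], sign=+1
I_A²/I_B² = (6/1001)/(18/1001) = 1/3

1/3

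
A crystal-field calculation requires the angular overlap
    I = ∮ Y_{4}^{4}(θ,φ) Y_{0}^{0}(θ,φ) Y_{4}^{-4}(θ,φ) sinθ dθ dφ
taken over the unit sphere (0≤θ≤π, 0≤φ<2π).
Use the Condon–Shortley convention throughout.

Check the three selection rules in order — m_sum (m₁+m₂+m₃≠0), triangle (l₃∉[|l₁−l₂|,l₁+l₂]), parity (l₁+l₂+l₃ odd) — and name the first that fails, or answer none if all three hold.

Σmᵢ = 0  ✓
l₃∈[|l₁−l₂|,l₁+l₂]=[4,4], have l₃=4  ✓
Σlᵢ = 8 ⇒ even  ✓

none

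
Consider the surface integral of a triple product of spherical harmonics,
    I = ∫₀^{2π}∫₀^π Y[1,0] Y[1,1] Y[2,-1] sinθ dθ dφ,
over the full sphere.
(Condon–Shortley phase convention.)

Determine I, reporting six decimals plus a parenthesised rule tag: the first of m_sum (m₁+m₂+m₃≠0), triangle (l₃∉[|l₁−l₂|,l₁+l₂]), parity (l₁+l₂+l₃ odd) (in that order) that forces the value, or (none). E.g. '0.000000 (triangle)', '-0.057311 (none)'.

-0.218510 (none)

Rules hold: Σm=0, L=4 even, 0≤2≤2.
N = 3·3·5 = 45
Δ = 0!·2!·2!/5! = 1/30
Racah Σ t=0..0: t=0:+1/1 = 1/1
⇒ 3j(1 1 2; 0 0 0)² = 2/15, sgn +1
Racah Σ t=0..0: t=0:+1/2 = 1/2
⇒ 3j(1 1 2; 0 1 -1)² = 1/10, sgn -1
4πI² = N·(3j₀)²·(3jₘ)² = 3/5
I = -1·√(0.6/4π) = -0.21850969
No selection rule forces the value: the integral is nonzero (none).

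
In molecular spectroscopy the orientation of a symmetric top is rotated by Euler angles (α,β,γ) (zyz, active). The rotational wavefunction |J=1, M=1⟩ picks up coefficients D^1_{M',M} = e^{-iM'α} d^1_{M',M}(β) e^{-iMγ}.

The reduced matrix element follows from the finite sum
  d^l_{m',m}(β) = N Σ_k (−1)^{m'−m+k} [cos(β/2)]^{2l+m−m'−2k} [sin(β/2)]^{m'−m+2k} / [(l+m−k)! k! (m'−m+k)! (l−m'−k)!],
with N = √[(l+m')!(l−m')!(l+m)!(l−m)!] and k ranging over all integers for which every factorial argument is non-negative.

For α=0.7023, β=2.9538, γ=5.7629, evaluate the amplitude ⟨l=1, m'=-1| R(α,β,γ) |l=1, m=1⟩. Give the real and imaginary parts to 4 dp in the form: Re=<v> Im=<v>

Re=0.3382 Im=0.9317

Split into d^1_{-1,1}(β=2.9538) × two z-phases.
Half-angle: c=0.093758, s=0.995595. N=√(1·2·2·1)=2.000000
k∈{2} keeps every argument non-negative
  k=2: (−1)^0·2.0000/(2)·0.0938^0·0.9956^2 = +0.991209
d^1_{-1,1}(2.9538) = +0.991209
Attach z-rotation phases: D = e^{-i(-1)(0.7023)}·(+0.991209)·e^{-i(1)(5.7629)} = +0.338217+0.931722i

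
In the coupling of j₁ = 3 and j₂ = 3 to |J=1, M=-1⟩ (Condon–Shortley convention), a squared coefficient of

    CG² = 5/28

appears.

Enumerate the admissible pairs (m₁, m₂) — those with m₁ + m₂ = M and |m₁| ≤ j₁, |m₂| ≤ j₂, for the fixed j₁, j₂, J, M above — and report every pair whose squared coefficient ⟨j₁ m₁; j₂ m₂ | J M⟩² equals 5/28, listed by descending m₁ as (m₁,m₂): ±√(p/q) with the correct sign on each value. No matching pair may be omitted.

(1,-2): −√(5/28); (-2,1): +√(5/28)

Admissible pairs with m₁+m₂ = M = -1: (-3,2), (-2,1), (-1,0), (0,-1), (1,-2), (2,-3)
  (m₁,m₂)=(2,-3): CG² = 3/28, CG = +√(3/28)
  (m₁,m₂)=(1,-2): CG² = 5/28, CG = −√(5/28)   ← matches the target
  (m₁,m₂)=(0,-1): CG² = 3/14, CG = +√(3/14)
  (m₁,m₂)=(-1,0): CG² = 3/14, CG = −√(3/14)
  (m₁,m₂)=(-2,1): CG² = 5/28, CG = +√(5/28)   ← matches the target
  (m₁,m₂)=(-3,2): CG² = 3/28, CG = −√(3/28)
Pairs with CG² = 5/28: (1,-2): −√(5/28); (-2,1): +√(5/28)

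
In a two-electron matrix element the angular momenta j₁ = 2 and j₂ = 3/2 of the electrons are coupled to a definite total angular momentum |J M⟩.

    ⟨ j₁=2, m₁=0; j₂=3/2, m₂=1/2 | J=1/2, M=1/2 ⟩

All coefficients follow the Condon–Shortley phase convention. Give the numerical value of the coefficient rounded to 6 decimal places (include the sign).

triangle: 3!×1!×0!/5! = 6/120
(j±m)!: 2!×2!×2!×1!×1!×0! = 8
prefactor² = (2J+1)×Δ×N² = 4/5
  k=2: +1/(2!×1!×0!×0!×1!×0!) = 1/2
Σ = 1/2  ⇒  CG² = 4/5×(1/2)² = 1/5
CG = +√(1/5) = +0.447214

+0.447214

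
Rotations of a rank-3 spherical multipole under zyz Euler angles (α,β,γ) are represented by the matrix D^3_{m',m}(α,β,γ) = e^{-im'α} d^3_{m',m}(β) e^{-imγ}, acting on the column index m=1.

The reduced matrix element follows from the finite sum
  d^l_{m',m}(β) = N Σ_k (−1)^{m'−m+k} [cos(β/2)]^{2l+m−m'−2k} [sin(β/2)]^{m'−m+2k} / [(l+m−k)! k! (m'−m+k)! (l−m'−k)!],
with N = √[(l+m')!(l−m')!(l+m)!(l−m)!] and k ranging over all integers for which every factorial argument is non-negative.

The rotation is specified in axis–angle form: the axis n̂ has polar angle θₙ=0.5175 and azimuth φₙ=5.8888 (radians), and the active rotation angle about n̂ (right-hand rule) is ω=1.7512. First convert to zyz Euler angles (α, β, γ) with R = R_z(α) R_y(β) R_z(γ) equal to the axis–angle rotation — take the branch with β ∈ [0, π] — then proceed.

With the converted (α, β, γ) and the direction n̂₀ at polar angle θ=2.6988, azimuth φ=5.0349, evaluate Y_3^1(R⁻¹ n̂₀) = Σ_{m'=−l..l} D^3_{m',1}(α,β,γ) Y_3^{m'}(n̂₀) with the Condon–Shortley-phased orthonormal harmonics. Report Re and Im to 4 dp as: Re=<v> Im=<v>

Re=-0.1185 Im=-0.0406

Axis–angle → zyz. n̂ = (sinθₙcosφₙ, sinθₙsinφₙ, cosθₙ) = (+0.456732, -0.190087, +0.869059), ω = 1.7512.
R = I cosω + sinω [n̂]ₓ + (1−cosω) n̂n̂ᵀ gives
  R = [+0.066606, -0.957352, +0.281143; +0.752558, -0.136810, -0.644157; +0.655148, +0.254482, +0.711351]
β = atan2(√(R₁₃²+R₂₃²), R₃₃) = 0.779378; α = atan2(R₂₃, R₁₃) mod 2π = 5.123919; γ = atan2(R₃₂, −R₃₁) mod 2π = 2.771097
Need the full column D^3_{m',1} for m'=−3..3 at α=5.1239, β=0.7794, γ=2.7711.
cos(β/2)=0.925027, sin(β/2)=0.379901
d^3_{-3,1}: single k=4 term ⇒ +0.069030;  D = +0.068989+0.002367i
d^3_{-2,1}: k∈[3..4] ⇒ +0.274476 -0.023148 = +0.251328;  D = +0.092578+0.233656i
d^3_{-1,1}: k∈[2..4] ⇒ +0.634030 -0.142587 +0.003006 = +0.494449;  D = -0.348447+0.350806i
d^3_{0,1}: k∈[1..3] ⇒ +0.891320 -0.451010 +0.025357 = +0.465666;  D = -0.434070-0.168607i
d^3_{1,1}: k∈[0..2] ⇒ +0.626509 -0.845374 +0.106940 = -0.111925;  D = +0.004591+0.111830i
d^3_{2,1}: k∈[0..1] ⇒ -0.813660 +0.274476 = -0.539184;  D = -0.484903+0.235770i
d^3_{3,1}: single k=0 term ⇒ +0.409265;  D = +0.311249+0.265748i
Y_3^{m'}(θ=2.6988,φ=5.0349) and Σ D·Y over m':
  (+0.0690+0.0024i)·(-0.0270-0.0186i)  (+0.0926+0.2337i)·(+0.1355-0.1019i)  (-0.3484+0.3508i)·(+0.1353+0.4048i)  (-0.4341-0.1686i)·(-0.3649+0.0000i)  (+0.0046+0.1118i)·(-0.1353+0.4048i)  (-0.4849+0.2358i)·(+0.1355+0.1019i)  (+0.3112+0.2657i)·(+0.0270-0.0186i)
Y_3^1(R⁻¹ n̂) = -0.118464-0.040568i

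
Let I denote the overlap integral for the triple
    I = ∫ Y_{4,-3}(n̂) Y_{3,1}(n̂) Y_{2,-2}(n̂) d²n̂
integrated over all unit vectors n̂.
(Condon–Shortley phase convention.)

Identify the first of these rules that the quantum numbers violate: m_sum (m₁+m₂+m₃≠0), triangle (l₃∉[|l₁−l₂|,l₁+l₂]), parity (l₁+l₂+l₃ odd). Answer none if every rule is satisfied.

Σmᵢ = -4  ✗
l₃∈[|l₁−l₂|,l₁+l₂]=[1,7], have l₃=2
Σlᵢ = 9 ⇒ odd

m_sum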